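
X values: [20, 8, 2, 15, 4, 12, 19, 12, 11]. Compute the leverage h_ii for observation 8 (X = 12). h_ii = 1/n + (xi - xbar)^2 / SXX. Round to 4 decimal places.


Mean of X: xbar = 11.4444.
SXX = 300.2222.
For X = 12: h = 1/9 + (12 - 11.4444)^2/300.2222 = 0.1121.

0.1121


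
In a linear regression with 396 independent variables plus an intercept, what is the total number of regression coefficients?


Including the intercept, the model has 396 predictor coefficients + 1 intercept.
Total = 397.

397


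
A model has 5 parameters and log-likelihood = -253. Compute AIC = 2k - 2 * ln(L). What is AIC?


Compute:
2k = 2*5 = 10.
-2*loglik = -2*(-253) = 506.
AIC = 10 + 506 = 516.

516


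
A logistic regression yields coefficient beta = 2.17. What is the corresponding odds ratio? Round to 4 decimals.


The odds ratio is computed as:
OR = e^(2.17) = 8.7583.

8.7583


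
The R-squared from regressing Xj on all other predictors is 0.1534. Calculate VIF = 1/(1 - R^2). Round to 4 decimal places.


Using VIF = 1/(1 - R^2_j):
1 - 0.1534 = 0.8466.
VIF = 1.1812.

1.1812


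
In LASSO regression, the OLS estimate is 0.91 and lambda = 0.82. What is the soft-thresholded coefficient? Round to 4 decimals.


Absolute value: |0.91| = 0.91.
Compare to lambda = 0.82.
Since |beta| > lambda, coefficient = sign(beta)*(|beta| - lambda) = 0.0900.

0.0900


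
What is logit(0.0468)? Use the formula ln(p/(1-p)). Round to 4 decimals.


1 - p = 0.9532.
p/(1-p) = 0.0491.
logit = ln(0.0491) = -3.0139.

-3.0139


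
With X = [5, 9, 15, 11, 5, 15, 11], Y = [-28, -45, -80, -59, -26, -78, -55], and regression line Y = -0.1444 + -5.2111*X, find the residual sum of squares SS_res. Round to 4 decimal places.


Compute predicted values, then residuals = yi - yhat_i.
Residuals: [-1.8001, 2.0443, -1.6891, -1.5335, 0.1999, 0.3109, 2.4665].
SSres = sum(residual^2) = 18.8444.

18.8444


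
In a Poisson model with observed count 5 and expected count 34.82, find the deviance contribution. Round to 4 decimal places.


First: ln(5/34.82) = -1.940754.
Then: 5 * -1.940754 = -9.703770.
y - mu = 5 - 34.82 = -29.82.
D = 2(-9.703770 - -29.82) = 40.232460, which rounds to 40.2325.

40.2325


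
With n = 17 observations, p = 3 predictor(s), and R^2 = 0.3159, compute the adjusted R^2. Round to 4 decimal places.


Using the formula:
(1 - 0.3159) = 0.6841.
Multiply by 16/13: 0.6841 * 16 = 10.9456, then 10.9456 / 13 = 0.8420.
Adj R^2 = 1 - 0.8420 = 0.1580.

0.1580


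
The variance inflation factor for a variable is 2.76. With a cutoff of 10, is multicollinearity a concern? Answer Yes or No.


The threshold is 10.
VIF = 2.76 is < 10.
Multicollinearity indication: No.

No


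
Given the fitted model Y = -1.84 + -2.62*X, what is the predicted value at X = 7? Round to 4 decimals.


Plug X = 7 into Y = -1.84 + -2.62*X:
Y = -1.84 + -18.3400 = -20.1800.

-20.1800


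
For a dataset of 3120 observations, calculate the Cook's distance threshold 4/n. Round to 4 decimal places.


Cook's distance cutoff = 4/n = 4/3120.
= 0.0013.

0.0013


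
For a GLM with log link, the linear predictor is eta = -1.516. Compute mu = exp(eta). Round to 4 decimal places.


mu = exp(eta) = exp(-1.516).
= 0.2196.

0.2196


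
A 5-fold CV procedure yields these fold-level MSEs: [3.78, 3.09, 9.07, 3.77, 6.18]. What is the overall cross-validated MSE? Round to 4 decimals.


Add all fold MSEs: 25.8900.
Divide by k = 5: 25.8900/5 = 5.1780.

5.1780


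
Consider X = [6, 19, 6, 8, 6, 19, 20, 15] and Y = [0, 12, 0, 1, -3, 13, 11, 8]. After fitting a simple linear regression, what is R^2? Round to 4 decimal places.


Fit the OLS line: b0 = -6.7618, b1 = 0.9707.
SSres = 10.6219.
SStot = 287.5000.
R^2 = 1 - 10.6219/287.5000 = 0.9631.

0.9631


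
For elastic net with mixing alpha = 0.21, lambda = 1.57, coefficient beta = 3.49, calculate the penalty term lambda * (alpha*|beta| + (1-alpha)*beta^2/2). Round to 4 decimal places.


Compute:
L1 = 0.21 * 3.49 = 0.7329.
L2 = 0.79 * 3.49^2 / 2 = 4.8111.
Penalty = 1.57 * (0.7329 + 4.8111) = 8.7041.

8.7041


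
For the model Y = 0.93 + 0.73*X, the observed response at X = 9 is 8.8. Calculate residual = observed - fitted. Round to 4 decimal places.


Compute yhat = 0.93 + (0.73)(9) = 7.5000.
Residual = actual - predicted = 8.8 - 7.5000 = 1.3000.

1.3000


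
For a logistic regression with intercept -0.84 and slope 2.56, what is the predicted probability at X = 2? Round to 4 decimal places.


Linear predictor: z = -0.84 + 2.56 * 2 = 4.2800.
P = 1/(1 + exp(-4.2800)) = 1/(1 + 0.0138) = 0.9863.

0.9863


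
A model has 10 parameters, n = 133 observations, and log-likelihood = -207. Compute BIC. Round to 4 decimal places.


Compute k*ln(n) = 10*ln(133) = 10*4.890349 = 48.903490.
Then -2*loglik = 414.
BIC = 48.903490 + 414 = 462.903490, which rounds to 462.9035.

462.9035


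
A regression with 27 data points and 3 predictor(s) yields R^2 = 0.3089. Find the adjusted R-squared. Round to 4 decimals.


Adjusted R^2 = 1 - (1 - R^2) * (n-1)/(n-p-1).
(1 - R^2) = 0.6911.
(n-1)/(n-p-1) = 26/23.
(1 - R^2) * (n-1) = 0.6911 * 26 = 17.9686.
Divide by (n-p-1): 17.9686 / 23 = 0.7812.
Adj R^2 = 1 - 0.7812 = 0.2188.

0.2188


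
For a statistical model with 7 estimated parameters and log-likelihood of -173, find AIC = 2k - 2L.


Compute:
2k = 2*7 = 14.
-2*loglik = -2*(-173) = 346.
AIC = 14 + 346 = 360.

360


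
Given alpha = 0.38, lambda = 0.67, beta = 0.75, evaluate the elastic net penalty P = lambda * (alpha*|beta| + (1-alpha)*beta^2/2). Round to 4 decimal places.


alpha * |beta| = 0.38 * 0.75 = 0.2850.
(1-alpha) * beta^2/2 = 0.62 * 0.5625/2 = 0.1744.
Total = 0.67 * (0.2850 + 0.1744) = 0.3078.

0.3078


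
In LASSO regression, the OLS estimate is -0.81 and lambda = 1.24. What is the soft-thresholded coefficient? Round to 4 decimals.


Check: |-0.81| = 0.81 vs lambda = 1.24.
Since |beta| <= lambda, the coefficient is set to 0.
Soft-thresholded coefficient = 0.0000.

0.0000


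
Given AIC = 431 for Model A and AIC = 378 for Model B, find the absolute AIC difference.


Absolute difference = |431 - 378| = 53.
The model with lower AIC (B) is preferred.

53


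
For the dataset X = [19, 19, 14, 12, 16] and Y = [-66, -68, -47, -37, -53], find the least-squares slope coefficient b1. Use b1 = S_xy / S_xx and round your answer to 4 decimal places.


Calculate xbar = 16.0000, ybar = -54.2000.
S_xx = 38.0000, S_xy = -160.0000.
Using b1 = S_xy / S_xx = -160.0000 / 38.0000, we get b1 = -4.2105.

-4.2105


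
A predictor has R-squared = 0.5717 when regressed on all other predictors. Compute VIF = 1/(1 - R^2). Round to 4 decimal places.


Using VIF = 1/(1 - R^2_j):
1 - 0.5717 = 0.4283.
VIF = 2.3348.

2.3348


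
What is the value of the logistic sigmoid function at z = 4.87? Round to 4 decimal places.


First, exp(-4.8700) = 0.0077.
Then sigma(z) = 1/(1 + 0.0077) = 0.9924.

0.9924


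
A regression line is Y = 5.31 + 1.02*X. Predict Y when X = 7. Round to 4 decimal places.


Predicted value:
Y = 5.31 + (1.02)(7) = 5.31 + 7.1400 = 12.4500.

12.4500


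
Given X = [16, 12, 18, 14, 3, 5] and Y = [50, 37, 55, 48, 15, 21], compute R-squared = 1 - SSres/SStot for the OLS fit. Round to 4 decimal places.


After computing the OLS fit (b0=7.0873, b1=2.6982):
SSres = 16.6327, SStot = 1351.3333.
R^2 = 1 - 16.6327/1351.3333 = 0.9877.

0.9877


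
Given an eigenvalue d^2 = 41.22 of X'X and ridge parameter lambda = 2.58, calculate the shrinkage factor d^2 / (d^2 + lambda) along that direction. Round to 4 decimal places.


d^2 + lambda = 41.22 + 2.58 = 43.8000.
Shrinkage factor = 41.22/43.8000 = 0.9411.

0.9411


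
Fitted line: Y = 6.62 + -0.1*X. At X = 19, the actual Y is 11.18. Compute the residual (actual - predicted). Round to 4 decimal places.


Fitted value at X = 19 is yhat = 6.62 + -0.1*19 = 4.7200.
Residual = 11.18 - 4.7200 = 6.4600.

6.4600


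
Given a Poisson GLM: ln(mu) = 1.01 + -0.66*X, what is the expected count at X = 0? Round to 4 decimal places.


eta = 1.01 + -0.66 * 0 = 1.0100.
mu = exp(1.0100) = 2.7456.

2.7456


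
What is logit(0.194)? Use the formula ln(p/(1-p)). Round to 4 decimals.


The odds are p/(1-p) = 0.194 / 0.806 = 0.2407.
logit(p) = ln(0.2407) = -1.4242.

-1.4242


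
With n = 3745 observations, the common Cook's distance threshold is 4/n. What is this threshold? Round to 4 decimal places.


Cook's distance cutoff = 4/n = 4/3745.
= 0.0011.

0.0011


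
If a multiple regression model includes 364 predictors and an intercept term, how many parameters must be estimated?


Each predictor gets one coefficient, plus one intercept.
Total parameters = 364 + 1 = 365.

365


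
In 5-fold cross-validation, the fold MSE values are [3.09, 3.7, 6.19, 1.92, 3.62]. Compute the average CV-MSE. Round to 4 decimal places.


Total MSE across folds = 18.5200.
CV-MSE = 18.5200/5 = 3.7040.

3.7040


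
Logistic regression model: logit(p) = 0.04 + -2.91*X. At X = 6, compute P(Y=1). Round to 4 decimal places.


z = 0.04 + -2.91 * 6 = -17.4200.
Sigmoid: P = 1 / (1 + exp(17.4200)) = 0.0000.

0.0000


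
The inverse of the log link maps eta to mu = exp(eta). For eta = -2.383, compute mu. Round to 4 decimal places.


Apply the inverse link:
mu = e^-2.383 = 0.0923.

0.0923


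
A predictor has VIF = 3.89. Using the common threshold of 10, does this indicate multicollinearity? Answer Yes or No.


Check: VIF = 3.89 vs threshold = 10.
Since 3.89 < 10, the answer is No.

No


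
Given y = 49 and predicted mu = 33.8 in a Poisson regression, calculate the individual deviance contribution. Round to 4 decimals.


First: ln(49/33.8) = 0.371359.
Then: 49 * 0.371359 = 18.196591.
y - mu = 49 - 33.8 = 15.2.
D = 2(18.196591 - 15.2) = 5.993182, which rounds to 5.9932.

5.9932


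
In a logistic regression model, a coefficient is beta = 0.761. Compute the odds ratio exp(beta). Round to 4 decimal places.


exp(0.761) = 2.1404.
So the odds ratio is 2.1404.

2.1404


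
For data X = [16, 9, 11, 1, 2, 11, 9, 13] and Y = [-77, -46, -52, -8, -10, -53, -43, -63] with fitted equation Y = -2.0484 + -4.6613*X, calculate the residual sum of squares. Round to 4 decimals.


For each point, residual = actual - predicted.
Residuals: [-0.3708, -1.9999, 1.3227, -1.2903, 1.3710, 0.3227, 1.0001, -0.3547].
Sum of squared residuals = 10.6613.

10.6613


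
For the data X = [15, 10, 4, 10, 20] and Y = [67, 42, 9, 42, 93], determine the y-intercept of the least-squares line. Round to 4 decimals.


Compute b1 = 5.2182 from the OLS formula.
With xbar = 11.8000 and ybar = 50.6000, the intercept is:
b0 = 50.6000 - 5.2182 * 11.8000 = -10.9751.

-10.9751


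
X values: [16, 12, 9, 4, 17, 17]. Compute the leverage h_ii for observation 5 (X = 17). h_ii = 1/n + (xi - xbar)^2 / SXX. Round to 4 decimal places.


n = 6, xbar = 12.5000.
SXX = sum((xi - xbar)^2) = 137.5000.
h = 1/6 + (17 - 12.5000)^2 / 137.5000 = 0.3139.

0.3139


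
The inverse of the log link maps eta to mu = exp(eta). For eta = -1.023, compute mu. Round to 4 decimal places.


The inverse log link gives:
mu = exp(-1.023) = 0.3595.

0.3595


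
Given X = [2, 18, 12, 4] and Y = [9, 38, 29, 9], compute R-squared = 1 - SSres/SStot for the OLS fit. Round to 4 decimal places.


The fitted line is Y = 3.6341 + 1.9573*X.
SSres = 12.4512, SStot = 640.7500.
R^2 = 1 - SSres/SStot = 0.9806.

0.9806


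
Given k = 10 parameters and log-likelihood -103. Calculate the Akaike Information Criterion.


AIC = 2*10 - 2*(-103).
= 20 + 206 = 226.

226


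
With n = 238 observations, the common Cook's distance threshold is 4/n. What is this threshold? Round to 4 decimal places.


The threshold is 4/n.
4/238 = 0.0168.

0.0168


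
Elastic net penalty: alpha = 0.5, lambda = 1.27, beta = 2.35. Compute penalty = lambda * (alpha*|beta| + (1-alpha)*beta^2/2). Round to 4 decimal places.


Compute:
L1 = 0.5 * 2.35 = 1.1750.
L2 = 0.5 * 2.35^2 / 2 = 1.3806.
Penalty = 1.27 * (1.1750 + 1.3806) = 3.2456.

3.2456


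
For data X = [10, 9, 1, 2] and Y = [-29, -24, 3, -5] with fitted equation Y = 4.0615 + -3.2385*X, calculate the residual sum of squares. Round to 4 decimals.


Predicted values from Y = 4.0615 + -3.2385*X.
Residuals: [-0.6765, 1.0850, 2.1770, -2.5845].
SSres = 13.0538.

13.0538


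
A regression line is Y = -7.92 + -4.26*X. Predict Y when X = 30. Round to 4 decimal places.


Plug X = 30 into Y = -7.92 + -4.26*X:
Y = -7.92 + -127.8000 = -135.7200.

-135.7200


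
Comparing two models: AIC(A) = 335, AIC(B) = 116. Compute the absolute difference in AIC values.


Compute |335 - 116| = 219.
Model B has the smaller AIC.

219


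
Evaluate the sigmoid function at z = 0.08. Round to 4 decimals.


First, exp(-0.0800) = 0.9231.
Then sigma(z) = 1/(1 + 0.9231) = 0.5200.

0.5200


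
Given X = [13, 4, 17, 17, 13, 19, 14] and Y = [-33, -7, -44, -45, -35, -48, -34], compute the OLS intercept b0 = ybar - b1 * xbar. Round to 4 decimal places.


Compute b1 = -2.7899 from the OLS formula.
With xbar = 13.8571 and ybar = -35.1429, the intercept is:
b0 = -35.1429 - -2.7899 * 13.8571 = 3.5178.

3.5178


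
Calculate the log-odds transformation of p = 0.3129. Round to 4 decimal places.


1 - p = 0.6871.
p/(1-p) = 0.4554.
logit = ln(0.4554) = -0.7866.

-0.7866


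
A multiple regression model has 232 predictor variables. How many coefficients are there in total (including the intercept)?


Total coefficients = number of predictors + 1 (for the intercept).
= 232 + 1 = 233.

233


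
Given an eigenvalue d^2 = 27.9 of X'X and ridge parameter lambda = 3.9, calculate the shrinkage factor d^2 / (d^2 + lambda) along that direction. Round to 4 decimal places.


d^2 + lambda = 27.9 + 3.9 = 31.8000.
Shrinkage factor = 27.9/31.8000 = 0.8774.

0.8774


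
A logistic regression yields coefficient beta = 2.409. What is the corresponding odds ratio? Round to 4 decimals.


Odds ratio = exp(beta) = exp(2.409).
= 11.1228.

11.1228


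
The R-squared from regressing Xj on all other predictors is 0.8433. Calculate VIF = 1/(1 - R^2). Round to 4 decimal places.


Denominator: 1 - 0.8433 = 0.1567.
VIF = 1 / 0.1567 = 6.3816.

6.3816


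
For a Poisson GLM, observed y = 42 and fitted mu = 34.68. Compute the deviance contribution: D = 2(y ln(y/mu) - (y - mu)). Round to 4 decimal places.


Compute y*ln(y/mu) = 42*ln(42/34.68) = 42*0.191506 = 8.043252.
y - mu = 7.32.
D = 2*(8.043252 - (7.32)) = 1.446504, which rounds to 1.4465.

1.4465


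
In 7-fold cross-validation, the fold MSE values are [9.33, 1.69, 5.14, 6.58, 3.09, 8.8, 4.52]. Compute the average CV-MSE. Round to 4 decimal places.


Total MSE across folds = 39.1500.
CV-MSE = 39.1500/7 = 5.5929.

5.5929


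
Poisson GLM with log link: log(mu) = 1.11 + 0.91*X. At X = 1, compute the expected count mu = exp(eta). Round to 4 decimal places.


eta = 1.11 + 0.91 * 1 = 2.0200.
mu = exp(2.0200) = 7.5383.

7.5383


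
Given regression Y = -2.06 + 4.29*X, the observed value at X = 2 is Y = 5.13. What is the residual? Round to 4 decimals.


Compute yhat = -2.06 + (4.29)(2) = 6.5200.
Residual = actual - predicted = 5.13 - 6.5200 = -1.3900.

-1.3900


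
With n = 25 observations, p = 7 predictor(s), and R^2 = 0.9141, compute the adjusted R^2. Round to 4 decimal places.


Adjusted R^2 = 1 - (1 - R^2) * (n-1)/(n-p-1).
(1 - R^2) = 0.0859.
(n-1)/(n-p-1) = 24/17.
(1 - R^2) * (n-1) = 0.0859 * 24 = 2.0616.
Divide by (n-p-1): 2.0616 / 17 = 0.1213.
Adj R^2 = 1 - 0.1213 = 0.8787.

0.8787


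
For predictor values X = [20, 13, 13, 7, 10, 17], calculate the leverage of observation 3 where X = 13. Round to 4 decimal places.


Mean of X: xbar = 13.3333.
SXX = 109.3333.
For X = 13: h = 1/6 + (13 - 13.3333)^2/109.3333 = 0.1677.

0.1677


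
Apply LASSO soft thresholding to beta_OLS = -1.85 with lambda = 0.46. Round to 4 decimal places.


Absolute value: |-1.85| = 1.85.
Compare to lambda = 0.46.
Since |beta| > lambda, coefficient = sign(beta)*(|beta| - lambda) = -1.3900.

-1.3900


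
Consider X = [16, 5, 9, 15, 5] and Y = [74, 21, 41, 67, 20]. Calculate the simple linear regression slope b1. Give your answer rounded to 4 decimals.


The sample means are xbar = 10.0000 and ybar = 44.6000.
Compute S_xx = 112.0000 and S_xy = 533.0000.
Slope b1 = S_xy / S_xx = 533.0000 / 112.0000 = 4.7589.

4.7589


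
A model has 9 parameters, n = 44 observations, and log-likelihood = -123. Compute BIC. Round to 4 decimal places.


Compute k*ln(n) = 9*ln(44) = 9*3.784190 = 34.057710.
Then -2*loglik = 246.
BIC = 34.057710 + 246 = 280.057710, which rounds to 280.0577.

280.0577


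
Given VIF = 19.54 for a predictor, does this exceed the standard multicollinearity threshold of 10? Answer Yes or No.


The threshold is 10.
VIF = 19.54 is >= 10.
Multicollinearity indication: Yes.

Yes


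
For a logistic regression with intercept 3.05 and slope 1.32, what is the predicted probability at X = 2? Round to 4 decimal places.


z = 3.05 + 1.32 * 2 = 5.6900.
Sigmoid: P = 1 / (1 + exp(-5.6900)) = 0.9966.

0.9966


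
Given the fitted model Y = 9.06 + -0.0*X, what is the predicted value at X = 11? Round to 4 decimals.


Substitute X = 11 into the equation:
Y = 9.06 + -0.0 * 11 = 9.06 + 0.0000 = 9.0600.

9.0600


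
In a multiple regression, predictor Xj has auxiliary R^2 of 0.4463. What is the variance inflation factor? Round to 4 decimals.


Using VIF = 1/(1 - R^2_j):
1 - 0.4463 = 0.5537.
VIF = 1.8060.

1.8060


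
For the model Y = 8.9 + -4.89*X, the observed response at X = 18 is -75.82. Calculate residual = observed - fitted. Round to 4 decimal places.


Predicted = 8.9 + -4.89 * 18 = -79.1200.
Residual = -75.82 - -79.1200 = 3.3000.

3.3000


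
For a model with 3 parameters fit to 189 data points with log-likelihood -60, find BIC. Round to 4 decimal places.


ln(189) = 5.241747.
k * ln(n) = 3 * 5.241747 = 15.725241.
-2L = 120.
BIC = 15.725241 + 120 = 135.725241, which rounds to 135.7252.

135.7252


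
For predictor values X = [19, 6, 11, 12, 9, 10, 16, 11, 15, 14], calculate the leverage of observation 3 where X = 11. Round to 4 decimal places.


Mean of X: xbar = 12.3000.
SXX = 128.1000.
For X = 11: h = 1/10 + (11 - 12.3000)^2/128.1000 = 0.1132.

0.1132


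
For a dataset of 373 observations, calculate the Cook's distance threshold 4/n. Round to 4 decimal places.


The threshold is 4/n.
4/373 = 0.0107.

0.0107


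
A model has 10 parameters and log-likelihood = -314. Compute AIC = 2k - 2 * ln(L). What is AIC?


AIC = 2k - 2*loglik = 2(10) - 2(-314).
= 20 + 628 = 648.

648


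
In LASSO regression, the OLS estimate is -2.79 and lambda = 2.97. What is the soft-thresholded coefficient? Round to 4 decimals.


Check: |-2.79| = 2.79 vs lambda = 2.97.
Since |beta| <= lambda, the coefficient is set to 0.
Soft-thresholded coefficient = 0.0000.

0.0000


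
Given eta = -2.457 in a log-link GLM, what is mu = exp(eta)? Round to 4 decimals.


The inverse log link gives:
mu = exp(-2.457) = 0.0857.

0.0857


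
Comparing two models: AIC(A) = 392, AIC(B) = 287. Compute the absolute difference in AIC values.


Absolute difference = |392 - 287| = 105.
The model with lower AIC (B) is preferred.

105


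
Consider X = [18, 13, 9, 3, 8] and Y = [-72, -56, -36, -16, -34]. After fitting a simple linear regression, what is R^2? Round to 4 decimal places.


After computing the OLS fit (b0=-3.7697, b1=-3.8265):
SSres = 12.1830, SStot = 1868.8000.
R^2 = 1 - 12.1830/1868.8000 = 0.9935.

0.9935


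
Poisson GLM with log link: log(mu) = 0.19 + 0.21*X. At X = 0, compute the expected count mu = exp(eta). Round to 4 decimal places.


Compute eta = 0.19 + 0.21 * 0 = 0.1900.
Apply inverse link: mu = e^0.1900 = 1.2092.

1.2092


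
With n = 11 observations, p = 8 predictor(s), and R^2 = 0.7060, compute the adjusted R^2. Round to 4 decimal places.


Plug in: Adj R^2 = 1 - (1 - 0.7060) * 10/2.
= 1 - 0.2940 * 10/2
= 1 - 2.9400 / 2
= 1 - 1.4700 = -0.4700.

-0.4700


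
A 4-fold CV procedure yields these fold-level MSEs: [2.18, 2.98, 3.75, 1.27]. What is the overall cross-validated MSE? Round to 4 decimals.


Add all fold MSEs: 10.1800.
Divide by k = 4: 10.1800/4 = 2.5450.

2.5450


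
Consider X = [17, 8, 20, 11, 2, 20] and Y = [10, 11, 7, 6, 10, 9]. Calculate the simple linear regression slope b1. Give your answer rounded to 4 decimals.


The sample means are xbar = 13.0000 and ybar = 8.8333.
Compute S_xx = 264.0000 and S_xy = -25.0000.
Slope b1 = S_xy / S_xx = -25.0000 / 264.0000 = -0.0947.

-0.0947


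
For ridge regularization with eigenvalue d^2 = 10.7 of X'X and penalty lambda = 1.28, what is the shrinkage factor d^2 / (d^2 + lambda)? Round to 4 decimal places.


d^2 + lambda = 10.7 + 1.28 = 11.9800.
Shrinkage factor = 10.7/11.9800 = 0.8932.

0.8932


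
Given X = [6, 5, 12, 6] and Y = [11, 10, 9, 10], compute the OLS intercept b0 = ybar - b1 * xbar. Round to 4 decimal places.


The slope is b1 = -0.1951.
Sample means are xbar = 7.2500 and ybar = 10.0000.
Intercept: b0 = 10.0000 - (-0.1951)(7.2500) = 11.4146.

11.4146


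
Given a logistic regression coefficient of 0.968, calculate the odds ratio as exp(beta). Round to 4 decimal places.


Odds ratio = exp(beta) = exp(0.968).
= 2.6327.

2.6327


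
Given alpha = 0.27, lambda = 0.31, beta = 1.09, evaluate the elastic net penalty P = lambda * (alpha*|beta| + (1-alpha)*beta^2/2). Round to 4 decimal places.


Compute:
L1 = 0.27 * 1.09 = 0.2943.
L2 = 0.73 * 1.09^2 / 2 = 0.4337.
Penalty = 0.31 * (0.2943 + 0.4337) = 0.2257.

0.2257


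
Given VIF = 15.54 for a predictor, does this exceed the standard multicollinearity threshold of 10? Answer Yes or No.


Compare VIF = 15.54 to the threshold of 10.
15.54 >= 10, so the answer is Yes.

Yes


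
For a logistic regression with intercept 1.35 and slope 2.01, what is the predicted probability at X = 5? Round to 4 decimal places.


Compute z = 1.35 + (2.01)(5) = 11.4000.
exp(-z) = 0.0000.
P = 1/(1 + 0.0000) = 1.0000.

1.0000


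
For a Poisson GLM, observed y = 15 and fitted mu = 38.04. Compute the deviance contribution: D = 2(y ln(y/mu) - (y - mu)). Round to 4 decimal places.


Compute y*ln(y/mu) = 15*ln(15/38.04) = 15*-0.930588 = -13.958820.
y - mu = -23.04.
D = 2*(-13.958820 - (-23.04)) = 18.162360, which rounds to 18.1624.

18.1624


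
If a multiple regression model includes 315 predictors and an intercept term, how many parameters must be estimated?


Each predictor gets one coefficient, plus one intercept.
Total parameters = 315 + 1 = 316.

316


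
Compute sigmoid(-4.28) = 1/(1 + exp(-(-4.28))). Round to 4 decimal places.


First, exp(4.2800) = 72.2404.
Then sigma(z) = 1/(1 + 72.2404) = 0.0137.

0.0137


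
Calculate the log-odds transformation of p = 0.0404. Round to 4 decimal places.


1 - p = 0.9596.
p/(1-p) = 0.0421.
logit = ln(0.0421) = -3.1677.

-3.1677


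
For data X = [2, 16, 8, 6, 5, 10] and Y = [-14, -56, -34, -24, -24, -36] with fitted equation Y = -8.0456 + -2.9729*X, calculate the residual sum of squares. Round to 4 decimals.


Predicted values from Y = -8.0456 + -2.9729*X.
Residuals: [-0.0086, -0.3880, -2.1712, 1.8830, -1.0899, 1.7746].
SSres = 12.7475.

12.7475


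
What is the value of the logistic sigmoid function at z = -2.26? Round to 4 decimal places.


First, exp(2.2600) = 9.5831.
Then sigma(z) = 1/(1 + 9.5831) = 0.0945.

0.0945


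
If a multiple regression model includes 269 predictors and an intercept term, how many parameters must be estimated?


Each predictor gets one coefficient, plus one intercept.
Total parameters = 269 + 1 = 270.

270


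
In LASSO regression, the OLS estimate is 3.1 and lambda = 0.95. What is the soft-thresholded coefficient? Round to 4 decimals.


Check: |3.1| = 3.1 vs lambda = 0.95.
Since |beta| > lambda, coefficient = sign(beta)*(|beta| - lambda) = 2.1500.
Soft-thresholded coefficient = 2.1500.

2.1500


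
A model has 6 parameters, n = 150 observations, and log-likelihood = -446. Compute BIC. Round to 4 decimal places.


k * ln(n) = 6 * ln(150) = 6 * 5.010635 = 30.063810.
-2 * loglik = -2 * (-446) = 892.
BIC = 30.063810 + 892 = 922.063810, which rounds to 922.0638.

922.0638


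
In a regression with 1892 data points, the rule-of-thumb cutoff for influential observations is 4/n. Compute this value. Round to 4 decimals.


Using the rule of thumb:
Threshold = 4 / 1892 = 0.0021.

0.0021


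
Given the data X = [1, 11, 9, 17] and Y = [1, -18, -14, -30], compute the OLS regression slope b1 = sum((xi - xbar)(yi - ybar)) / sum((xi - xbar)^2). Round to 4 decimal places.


First compute the means: xbar = 9.5000, ybar = -15.2500.
Then S_xx = sum((xi - xbar)^2) = 131.0000.
S_xy = sum((xi - xbar)(yi - ybar)) = -253.5000.
b1 = S_xy / S_xx = -253.5000 / 131.0000 = -1.9351.

-1.9351


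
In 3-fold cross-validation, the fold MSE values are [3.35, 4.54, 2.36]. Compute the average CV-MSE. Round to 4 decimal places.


Sum of fold MSEs = 10.2500.
Average = 10.2500 / 3 = 3.4167.

3.4167


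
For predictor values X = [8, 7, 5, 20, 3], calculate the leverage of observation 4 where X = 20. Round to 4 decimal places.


Mean of X: xbar = 8.6000.
SXX = 177.2000.
For X = 20: h = 1/5 + (20 - 8.6000)^2/177.2000 = 0.9334.

0.9334


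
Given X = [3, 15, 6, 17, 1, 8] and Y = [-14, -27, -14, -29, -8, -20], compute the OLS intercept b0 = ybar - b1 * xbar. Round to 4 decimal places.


Compute b1 = -1.2476 from the OLS formula.
With xbar = 8.3333 and ybar = -18.6667, the intercept is:
b0 = -18.6667 - -1.2476 * 8.3333 = -8.2701.

-8.2701


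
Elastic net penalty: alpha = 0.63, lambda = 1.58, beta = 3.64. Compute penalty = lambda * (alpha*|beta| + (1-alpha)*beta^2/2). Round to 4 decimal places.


Compute:
L1 = 0.63 * 3.64 = 2.2932.
L2 = 0.37 * 3.64^2 / 2 = 2.4512.
Penalty = 1.58 * (2.2932 + 2.4512) = 7.4961.

7.4961


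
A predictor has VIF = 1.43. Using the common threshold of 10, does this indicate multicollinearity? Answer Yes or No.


Check: VIF = 1.43 vs threshold = 10.
Since 1.43 < 10, the answer is No.

No


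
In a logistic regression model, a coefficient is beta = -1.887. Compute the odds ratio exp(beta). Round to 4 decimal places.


Odds ratio = exp(beta) = exp(-1.887).
= 0.1515.

0.1515


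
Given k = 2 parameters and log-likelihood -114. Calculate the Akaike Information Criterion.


Compute:
2k = 2*2 = 4.
-2*loglik = -2*(-114) = 228.
AIC = 4 + 228 = 232.

232


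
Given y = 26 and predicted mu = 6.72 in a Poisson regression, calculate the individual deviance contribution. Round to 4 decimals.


Compute y*ln(y/mu) = 26*ln(26/6.72) = 26*1.353008 = 35.178208.
y - mu = 19.28.
D = 2*(35.178208 - (19.28)) = 31.796416, which rounds to 31.7964.

31.7964


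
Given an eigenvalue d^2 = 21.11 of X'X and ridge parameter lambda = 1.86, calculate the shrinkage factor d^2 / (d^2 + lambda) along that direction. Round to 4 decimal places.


Compute the denominator: 21.11 + 1.86 = 22.9700.
Shrinkage factor = 21.11 / 22.9700 = 0.9190.

0.9190


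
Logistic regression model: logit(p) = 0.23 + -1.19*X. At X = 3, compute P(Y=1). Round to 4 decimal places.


z = 0.23 + -1.19 * 3 = -3.3400.
Sigmoid: P = 1 / (1 + exp(3.3400)) = 0.0342.

0.0342


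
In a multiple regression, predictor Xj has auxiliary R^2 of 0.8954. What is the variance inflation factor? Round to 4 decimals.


VIF = 1 / (1 - 0.8954).
= 1 / 0.1046 = 9.5602.

9.5602


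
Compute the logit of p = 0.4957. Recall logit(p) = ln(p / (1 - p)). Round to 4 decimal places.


The odds are p/(1-p) = 0.4957 / 0.5043 = 0.9829.
logit(p) = ln(0.9829) = -0.0172.

-0.0172


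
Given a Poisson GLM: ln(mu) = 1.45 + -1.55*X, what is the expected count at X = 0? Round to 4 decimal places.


eta = 1.45 + -1.55 * 0 = 1.4500.
mu = exp(1.4500) = 4.2631.

4.2631


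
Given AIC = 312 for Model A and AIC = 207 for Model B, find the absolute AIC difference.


Compute |312 - 207| = 105.
Model B has the smaller AIC.

105


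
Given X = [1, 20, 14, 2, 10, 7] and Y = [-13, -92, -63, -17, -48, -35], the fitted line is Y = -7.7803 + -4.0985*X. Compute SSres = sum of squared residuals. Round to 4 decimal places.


For each point, residual = actual - predicted.
Residuals: [-1.1212, -2.2497, 2.1593, -1.0227, 0.7653, 1.4698].
Sum of squared residuals = 14.7727.

14.7727


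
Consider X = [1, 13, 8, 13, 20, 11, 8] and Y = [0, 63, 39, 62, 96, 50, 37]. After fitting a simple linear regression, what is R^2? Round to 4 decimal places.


After computing the OLS fit (b0=-3.6014, b1=5.0299):
SSres = 13.2451, SStot = 5217.7143.
R^2 = 1 - 13.2451/5217.7143 = 0.9975.

0.9975


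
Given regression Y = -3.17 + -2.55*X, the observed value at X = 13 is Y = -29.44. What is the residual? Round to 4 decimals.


Predicted = -3.17 + -2.55 * 13 = -36.3200.
Residual = -29.44 - -36.3200 = 6.8800.

6.8800


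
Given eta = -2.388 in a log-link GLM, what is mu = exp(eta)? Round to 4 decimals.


The inverse log link gives:
mu = exp(-2.388) = 0.0918.

0.0918


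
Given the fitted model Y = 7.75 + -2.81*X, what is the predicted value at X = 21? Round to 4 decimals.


Plug X = 21 into Y = 7.75 + -2.81*X:
Y = 7.75 + -59.0100 = -51.2600.

-51.2600


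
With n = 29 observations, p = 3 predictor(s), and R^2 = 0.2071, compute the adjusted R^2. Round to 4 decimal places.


Adjusted R^2 = 1 - (1 - R^2) * (n-1)/(n-p-1).
(1 - R^2) = 0.7929.
(n-1)/(n-p-1) = 28/25.
(1 - R^2) * (n-1) = 0.7929 * 28 = 22.2012.
Divide by (n-p-1): 22.2012 / 25 = 0.8880.
Adj R^2 = 1 - 0.8880 = 0.1120.

0.1120


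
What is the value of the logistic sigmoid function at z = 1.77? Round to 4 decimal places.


Compute exp(-1.7700) = 0.1703.
Sigmoid = 1 / (1 + 0.1703) = 1 / 1.1703 = 0.8545.

0.8545


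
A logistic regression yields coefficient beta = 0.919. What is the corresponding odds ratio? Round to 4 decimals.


exp(0.919) = 2.5068.
So the odds ratio is 2.5068.

2.5068


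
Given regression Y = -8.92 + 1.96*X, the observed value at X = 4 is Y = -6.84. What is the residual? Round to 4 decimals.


Compute yhat = -8.92 + (1.96)(4) = -1.0800.
Residual = actual - predicted = -6.84 - -1.0800 = -5.7600.

-5.7600


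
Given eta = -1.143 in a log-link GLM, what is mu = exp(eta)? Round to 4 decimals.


The inverse log link gives:
mu = exp(-1.143) = 0.3189.

0.3189


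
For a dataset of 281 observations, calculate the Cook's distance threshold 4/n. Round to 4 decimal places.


Using the rule of thumb:
Threshold = 4 / 281 = 0.0142.

0.0142


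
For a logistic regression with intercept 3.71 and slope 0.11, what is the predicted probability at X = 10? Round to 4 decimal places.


Linear predictor: z = 3.71 + 0.11 * 10 = 4.8100.
P = 1/(1 + exp(-4.8100)) = 1/(1 + 0.0081) = 0.9919.

0.9919


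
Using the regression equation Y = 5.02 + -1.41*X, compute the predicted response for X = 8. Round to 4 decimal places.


Plug X = 8 into Y = 5.02 + -1.41*X:
Y = 5.02 + -11.2800 = -6.2600.

-6.2600


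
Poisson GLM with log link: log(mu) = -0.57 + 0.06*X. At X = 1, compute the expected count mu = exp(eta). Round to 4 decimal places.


eta = -0.57 + 0.06 * 1 = -0.5100.
mu = exp(-0.5100) = 0.6005.

0.6005


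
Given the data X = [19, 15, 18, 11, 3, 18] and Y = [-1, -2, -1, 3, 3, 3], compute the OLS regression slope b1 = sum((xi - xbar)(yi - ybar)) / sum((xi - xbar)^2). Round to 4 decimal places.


Calculate xbar = 14.0000, ybar = 0.8333.
S_xx = 188.0000, S_xy = -41.0000.
Using b1 = S_xy / S_xx = -41.0000 / 188.0000, we get b1 = -0.2181.

-0.2181


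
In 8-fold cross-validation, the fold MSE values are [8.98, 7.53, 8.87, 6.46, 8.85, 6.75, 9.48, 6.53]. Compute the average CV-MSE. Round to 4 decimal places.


Total MSE across folds = 63.4500.
CV-MSE = 63.4500/8 = 7.9313.

7.9313


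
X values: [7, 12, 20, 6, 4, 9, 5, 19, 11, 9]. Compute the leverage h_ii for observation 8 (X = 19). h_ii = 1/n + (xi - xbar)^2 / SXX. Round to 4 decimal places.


Mean of X: xbar = 10.2000.
SXX = 273.6000.
For X = 19: h = 1/10 + (19 - 10.2000)^2/273.6000 = 0.3830.

0.3830


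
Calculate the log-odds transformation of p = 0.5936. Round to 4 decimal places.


Compute the odds: 0.5936/0.4064 = 1.4606.
Take the natural log: ln(1.4606) = 0.3789.

0.3789


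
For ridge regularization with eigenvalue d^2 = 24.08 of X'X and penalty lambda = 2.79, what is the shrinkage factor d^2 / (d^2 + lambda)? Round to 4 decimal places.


Denominator = d^2 + lambda = 24.08 + 2.79 = 26.8700.
Shrinkage = 24.08 / 26.8700 = 0.8962.

0.8962


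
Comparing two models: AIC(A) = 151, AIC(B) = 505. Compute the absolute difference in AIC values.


Compute |151 - 505| = 354.
Model A has the smaller AIC.

354


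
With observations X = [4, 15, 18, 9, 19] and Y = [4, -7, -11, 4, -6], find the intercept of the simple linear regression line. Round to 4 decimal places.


First find the slope: b1 = -0.9691.
Means: xbar = 13.0000, ybar = -3.2000.
b0 = ybar - b1 * xbar = -3.2000 - -0.9691 * 13.0000 = 9.3988.

9.3988


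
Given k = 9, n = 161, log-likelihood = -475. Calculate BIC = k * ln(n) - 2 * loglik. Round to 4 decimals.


ln(161) = 5.081404.
k * ln(n) = 9 * 5.081404 = 45.732636.
-2L = 950.
BIC = 45.732636 + 950 = 995.732636, which rounds to 995.7326.

995.7326


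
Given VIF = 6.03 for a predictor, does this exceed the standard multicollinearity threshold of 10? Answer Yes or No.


Check: VIF = 6.03 vs threshold = 10.
Since 6.03 < 10, the answer is No.

No


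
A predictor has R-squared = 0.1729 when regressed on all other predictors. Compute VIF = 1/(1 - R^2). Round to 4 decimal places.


Denominator: 1 - 0.1729 = 0.8271.
VIF = 1 / 0.8271 = 1.2090.

1.2090


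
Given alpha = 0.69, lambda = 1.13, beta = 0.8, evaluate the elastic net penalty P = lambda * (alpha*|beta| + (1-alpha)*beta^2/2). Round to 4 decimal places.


Compute:
L1 = 0.69 * 0.8 = 0.5520.
L2 = 0.31 * 0.8^2 / 2 = 0.0992.
Penalty = 1.13 * (0.5520 + 0.0992) = 0.7359.

0.7359


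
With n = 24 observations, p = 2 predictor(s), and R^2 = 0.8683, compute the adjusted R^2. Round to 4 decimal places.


Plug in: Adj R^2 = 1 - (1 - 0.8683) * 23/21.
= 1 - 0.1317 * 23/21
= 1 - 3.0291 / 21
= 1 - 0.1442 = 0.8558.

0.8558


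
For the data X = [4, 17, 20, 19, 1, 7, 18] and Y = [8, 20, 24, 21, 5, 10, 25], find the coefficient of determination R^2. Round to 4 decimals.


Fit the OLS line: b0 = 3.7198, b1 = 1.0112.
SSres = 14.8092.
SStot = 406.8571.
R^2 = 1 - 14.8092/406.8571 = 0.9636.

0.9636


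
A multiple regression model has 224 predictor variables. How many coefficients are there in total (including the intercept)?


Total coefficients = number of predictors + 1 (for the intercept).
= 224 + 1 = 225.

225


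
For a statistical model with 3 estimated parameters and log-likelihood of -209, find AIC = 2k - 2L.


Compute:
2k = 2*3 = 6.
-2*loglik = -2*(-209) = 418.
AIC = 6 + 418 = 424.

424


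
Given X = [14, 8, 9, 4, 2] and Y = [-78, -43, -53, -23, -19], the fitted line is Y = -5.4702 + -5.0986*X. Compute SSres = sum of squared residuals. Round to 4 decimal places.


Predicted values from Y = -5.4702 + -5.0986*X.
Residuals: [-1.1494, 3.2590, -1.6424, 2.8646, -3.3326].
SSres = 33.9518.

33.9518


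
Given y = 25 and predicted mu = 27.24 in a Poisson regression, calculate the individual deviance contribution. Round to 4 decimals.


Compute y*ln(y/mu) = 25*ln(25/27.24) = 25*-0.085811 = -2.145275.
y - mu = -2.24.
D = 2*(-2.145275 - (-2.24)) = 0.189450, which rounds to 0.1895.

0.1895


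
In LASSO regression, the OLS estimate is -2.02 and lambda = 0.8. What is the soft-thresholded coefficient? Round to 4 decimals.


Check: |-2.02| = 2.02 vs lambda = 0.8.
Since |beta| > lambda, coefficient = sign(beta)*(|beta| - lambda) = -1.2200.
Soft-thresholded coefficient = -1.2200.

-1.2200


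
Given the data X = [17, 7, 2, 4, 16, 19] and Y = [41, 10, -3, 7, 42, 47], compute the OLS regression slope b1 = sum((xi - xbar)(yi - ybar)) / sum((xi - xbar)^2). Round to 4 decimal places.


Calculate xbar = 10.8333, ybar = 24.0000.
S_xx = 270.8333, S_xy = 794.0000.
Using b1 = S_xy / S_xx = 794.0000 / 270.8333, we get b1 = 2.9317.

2.9317


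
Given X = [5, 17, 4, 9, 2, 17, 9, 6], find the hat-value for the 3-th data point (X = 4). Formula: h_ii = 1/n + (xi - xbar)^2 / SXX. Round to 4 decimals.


n = 8, xbar = 8.6250.
SXX = sum((xi - xbar)^2) = 225.8750.
h = 1/8 + (4 - 8.6250)^2 / 225.8750 = 0.2197.

0.2197


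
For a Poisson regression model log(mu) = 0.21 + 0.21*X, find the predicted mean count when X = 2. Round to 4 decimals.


eta = 0.21 + 0.21 * 2 = 0.6300.
mu = exp(0.6300) = 1.8776.

1.8776


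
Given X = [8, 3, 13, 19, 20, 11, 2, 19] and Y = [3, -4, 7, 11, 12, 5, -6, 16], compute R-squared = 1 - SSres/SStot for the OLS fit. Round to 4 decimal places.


Fit the OLS line: b0 = -6.8892, b1 = 1.0433.
SSres = 21.1985.
SStot = 414.0000.
R^2 = 1 - 21.1985/414.0000 = 0.9488.

0.9488


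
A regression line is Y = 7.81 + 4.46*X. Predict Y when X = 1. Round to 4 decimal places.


Substitute X = 1 into the equation:
Y = 7.81 + 4.46 * 1 = 7.81 + 4.4600 = 12.2700.

12.2700


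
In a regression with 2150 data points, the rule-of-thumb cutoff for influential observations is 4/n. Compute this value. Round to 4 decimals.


Cook's distance cutoff = 4/n = 4/2150.
= 0.0019.

0.0019


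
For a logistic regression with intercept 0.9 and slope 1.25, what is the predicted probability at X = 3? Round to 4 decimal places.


z = 0.9 + 1.25 * 3 = 4.6500.
Sigmoid: P = 1 / (1 + exp(-4.6500)) = 0.9905.

0.9905


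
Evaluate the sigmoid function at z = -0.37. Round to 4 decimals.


Compute exp(0.3700) = 1.4477.
Sigmoid = 1 / (1 + 1.4477) = 1 / 2.4477 = 0.4085.

0.4085


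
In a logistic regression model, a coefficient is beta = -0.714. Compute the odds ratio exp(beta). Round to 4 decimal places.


Odds ratio = exp(beta) = exp(-0.714).
= 0.4897.

0.4897


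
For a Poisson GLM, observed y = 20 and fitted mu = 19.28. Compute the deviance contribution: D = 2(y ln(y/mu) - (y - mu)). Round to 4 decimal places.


Compute y*ln(y/mu) = 20*ln(20/19.28) = 20*0.036664 = 0.733280.
y - mu = 0.72.
D = 2*(0.733280 - (0.72)) = 0.026560, which rounds to 0.0266.

0.0266


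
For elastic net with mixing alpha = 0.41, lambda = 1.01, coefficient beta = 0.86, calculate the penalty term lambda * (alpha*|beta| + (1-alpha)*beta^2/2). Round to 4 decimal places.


L1 component = 0.41 * |0.86| = 0.3526.
L2 component = 0.59 * 0.86^2 / 2 = 0.2182.
Penalty = 1.01 * (0.3526 + 0.2182) = 1.01 * 0.5708 = 0.5765.

0.5765


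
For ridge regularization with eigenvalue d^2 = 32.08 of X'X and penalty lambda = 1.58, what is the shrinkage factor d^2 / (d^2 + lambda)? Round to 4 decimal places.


d^2 + lambda = 32.08 + 1.58 = 33.6600.
Shrinkage factor = 32.08/33.6600 = 0.9531.

0.9531


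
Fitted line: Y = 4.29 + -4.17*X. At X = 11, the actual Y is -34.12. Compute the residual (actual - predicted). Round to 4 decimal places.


Fitted value at X = 11 is yhat = 4.29 + -4.17*11 = -41.5800.
Residual = -34.12 - -41.5800 = 7.4600.

7.4600


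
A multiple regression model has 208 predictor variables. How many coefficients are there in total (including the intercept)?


Each predictor gets one coefficient, plus one intercept.
Total parameters = 208 + 1 = 209.

209


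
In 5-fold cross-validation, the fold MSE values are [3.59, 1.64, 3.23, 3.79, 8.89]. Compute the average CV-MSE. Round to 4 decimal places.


Add all fold MSEs: 21.1400.
Divide by k = 5: 21.1400/5 = 4.2280.

4.2280
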